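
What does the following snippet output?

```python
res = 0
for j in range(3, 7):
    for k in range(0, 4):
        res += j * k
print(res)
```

j=3,k=0: res = 0+0 = 0
j=3,k=1: res = 0+3 = 3
j=3,k=2: res = 3+6 = 9
j=3,k=3: res = 9+9 = 18
j=4,k=0: res = 18+0 = 18
j=4,k=1: res = 18+4 = 22
j=4,k=2: res = 22+8 = 30
j=4,k=3: res = 30+12 = 42
j=5,k=0: res = 42+0 = 42
j=5,k=1: res = 42+5 = 47
j=5,k=2: res = 47+10 = 57
j=5,k=3: res = 57+15 = 72
j=6,k=0: res = 72+0 = 72
j=6,k=1: res = 72+6 = 78
j=6,k=2: res = 78+12 = 90
j=6,k=3: res = 90+18 = 108

108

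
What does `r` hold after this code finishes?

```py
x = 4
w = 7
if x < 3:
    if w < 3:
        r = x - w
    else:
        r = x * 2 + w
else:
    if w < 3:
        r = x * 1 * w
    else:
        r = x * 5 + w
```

x=4, w=7
x < 3 is False; w < 3 is False
→ r = x * 5 + w = 27

27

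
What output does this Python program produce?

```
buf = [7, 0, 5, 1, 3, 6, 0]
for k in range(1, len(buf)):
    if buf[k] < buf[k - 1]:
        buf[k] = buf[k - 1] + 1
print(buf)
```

k=1: 0<7, buf[1] = 7+1 = 8 → [7, 8, 5, 1, 3, 6, 0]
k=2: 5<8, buf[2] = 8+1 = 9 → [7, 8, 9, 1, 3, 6, 0]
k=3: 1<9, buf[3] = 9+1 = 10 → [7, 8, 9, 10, 3, 6, 0]
k=4: 3<10, buf[4] = 10+1 = 11 → [7, 8, 9, 10, 11, 6, 0]
k=5: 6<11, buf[5] = 11+1 = 12 → [7, 8, 9, 10, 11, 12, 0]
k=6: 0<12, buf[6] = 12+1 = 13 → [7, 8, 9, 10, 11, 12, 13]

[7, 8, 9, 10, 11, 12, 13]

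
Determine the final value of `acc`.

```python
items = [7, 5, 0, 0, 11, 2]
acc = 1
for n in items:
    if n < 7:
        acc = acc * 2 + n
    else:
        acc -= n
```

n=7: not <7, acc = 1-7 = -6
n=5: <7, acc = (-6)*2+5 = -7
n=0: <7, acc = (-7)*2+0 = -14
n=0: <7, acc = (-14)*2+0 = -28
n=11: not <7, acc = (-28)-11 = -39
n=2: <7, acc = (-39)*2+2 = -76

-76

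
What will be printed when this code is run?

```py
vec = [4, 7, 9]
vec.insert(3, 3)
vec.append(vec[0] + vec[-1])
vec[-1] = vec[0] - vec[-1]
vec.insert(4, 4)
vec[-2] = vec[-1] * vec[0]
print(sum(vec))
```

8

insert 3 at 3 → [4, 7, 9, 3]
append vec[0]+vec[-1] = 4+3 = 7 → [4, 7, 9, 3, 7]
vec[-1] = vec[0]-vec[-1] = 4-7 = -3 → [4, 7, 9, 3, -3]
insert 4 at 4 → [4, 7, 9, 3, 4, -3]
vec[-2] = vec[-1]*vec[0] = (-3)*4 = -12 → [4, 7, 9, 3, -12, -3]
sum = 8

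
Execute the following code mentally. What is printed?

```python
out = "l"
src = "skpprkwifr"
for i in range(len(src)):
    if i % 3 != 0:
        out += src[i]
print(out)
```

i=0: skip
i=1: add 'k' → 'lk'
i=2: add 'p' → 'lkp'
i=3: skip
i=4: add 'r' → 'lkpr'
i=5: add 'k' → 'lkprk'
i=6: skip
i=7: add 'i' → 'lkprki'
i=8: add 'f' → 'lkprkif'
i=9: skip

lkprkif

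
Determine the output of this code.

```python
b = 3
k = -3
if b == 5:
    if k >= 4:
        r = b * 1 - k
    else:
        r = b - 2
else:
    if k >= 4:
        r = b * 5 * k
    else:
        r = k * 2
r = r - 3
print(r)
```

b=3, k=-3
b == 5 is False; k >= 4 is False
→ r = k * 2 = -6
r = (-6)-3 = -9

-9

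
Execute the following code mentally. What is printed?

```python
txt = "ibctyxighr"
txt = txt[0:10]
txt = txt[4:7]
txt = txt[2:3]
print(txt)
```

slice [0:10] → 'ibctyxighr'
slice [4:7] → 'yxi'
slice [2:3] → 'i'

i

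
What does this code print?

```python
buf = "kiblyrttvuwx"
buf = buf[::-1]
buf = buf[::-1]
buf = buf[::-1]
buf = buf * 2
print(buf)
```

xwuvttrylbikxwuvttrylbik

reverse → 'xwuvttrylbik'
reverse → 'kiblyrttvuwx'
reverse → 'xwuvttrylbik'
repeat ×2 → 'xwuvttrylbikxwuvttrylbik'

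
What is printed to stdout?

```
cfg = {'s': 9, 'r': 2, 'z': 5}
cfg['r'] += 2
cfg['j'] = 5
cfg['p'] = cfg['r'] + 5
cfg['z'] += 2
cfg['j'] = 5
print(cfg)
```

cfg['r'] = 2+2 = 4 → {'s': 9, 'r': 4, 'z': 5}
cfg['j'] = 5 → {'s': 9, 'r': 4, 'z': 5, 'j': 5}
cfg['p'] = cfg['r']+5 = 9 → {'s': 9, 'r': 4, 'z': 5, 'j': 5, 'p': 9}
cfg['z'] = 5+2 = 7 → {'s': 9, 'r': 4, 'z': 7, 'j': 5, 'p': 9}
cfg['j'] = 5 → {'s': 9, 'r': 4, 'z': 7, 'j': 5, 'p': 9}

{'s': 9, 'r': 4, 'z': 7, 'j': 5, 'p': 9}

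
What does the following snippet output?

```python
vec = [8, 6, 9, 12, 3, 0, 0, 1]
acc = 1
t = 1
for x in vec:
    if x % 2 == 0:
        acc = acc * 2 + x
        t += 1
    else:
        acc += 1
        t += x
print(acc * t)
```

x=8: even, acc = 1*2+8 = 10; t=2
x=6: even, acc = 10*2+6 = 26; t=3
x=9: not even, acc = 26+1 = 27; t=12
x=12: even, acc = 27*2+12 = 66; t=13
x=3: not even, acc = 66+1 = 67; t=16
x=0: even, acc = 67*2+0 = 134; t=17
x=0: even, acc = 134*2+0 = 268; t=18
x=1: not even, acc = 268+1 = 269; t=19
acc*t = 269*19 = 5111

5111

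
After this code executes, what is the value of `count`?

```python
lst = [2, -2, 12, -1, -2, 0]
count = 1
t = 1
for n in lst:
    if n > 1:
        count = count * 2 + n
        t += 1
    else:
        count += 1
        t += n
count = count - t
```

27

n=2: >1, count = 1*2+2 = 4; t=2
n=-2: not >1, count = 4+1 = 5; t=0
n=12: >1, count = 5*2+12 = 22; t=1
n=-1: not >1, count = 22+1 = 23; t=0
n=-2: not >1, count = 23+1 = 24; t=-2
n=0: not >1, count = 24+1 = 25; t=-2
count-t = 25-(-2) = 27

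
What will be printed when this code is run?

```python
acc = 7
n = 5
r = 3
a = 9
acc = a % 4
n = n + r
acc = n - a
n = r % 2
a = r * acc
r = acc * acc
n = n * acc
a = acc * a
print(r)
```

1

acc = 9%4 = 1
n = 5+3 = 8
acc = 8-9 = -1
n = 3%2 = 1
a = 3*(-1) = -3
r = (-1)*(-1) = 1
n = 1*(-1) = -1
a = (-1)*(-3) = 3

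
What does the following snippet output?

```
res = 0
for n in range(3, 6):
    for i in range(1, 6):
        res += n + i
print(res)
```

n=3,i=1: res = 0+4 = 4
n=3,i=2: res = 4+5 = 9
n=3,i=3: res = 9+6 = 15
n=3,i=4: res = 15+7 = 22
n=3,i=5: res = 22+8 = 30
n=4,i=1: res = 30+5 = 35
n=4,i=2: res = 35+6 = 41
n=4,i=3: res = 41+7 = 48
n=4,i=4: res = 48+8 = 56
n=4,i=5: res = 56+9 = 65
n=5,i=1: res = 65+6 = 71
n=5,i=2: res = 71+7 = 78
n=5,i=3: res = 78+8 = 86
n=5,i=4: res = 86+9 = 95
n=5,i=5: res = 95+10 = 105

105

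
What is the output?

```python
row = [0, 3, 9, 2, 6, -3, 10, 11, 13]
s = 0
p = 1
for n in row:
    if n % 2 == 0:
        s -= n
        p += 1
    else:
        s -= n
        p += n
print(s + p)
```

-13

n=0: even, s = 0-0 = 0; p=2
n=3: not even, s = 0-3 = -3; p=5
n=9: not even, s = (-3)-9 = -12; p=14
n=2: even, s = (-12)-2 = -14; p=15
n=6: even, s = (-14)-6 = -20; p=16
n=-3: not even, s = (-20)-(-3) = -17; p=13
n=10: even, s = (-17)-10 = -27; p=14
n=11: not even, s = (-27)-11 = -38; p=25
n=13: not even, s = (-38)-13 = -51; p=38
s+p = (-51)+38 = -13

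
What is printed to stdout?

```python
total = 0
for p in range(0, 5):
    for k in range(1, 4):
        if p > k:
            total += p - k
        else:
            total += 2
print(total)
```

28

p=0,k=1: not 0>1, total = 0+2 = 2
p=0,k=2: not 0>2, total = 2+2 = 4
p=0,k=3: not 0>3, total = 4+2 = 6
p=1,k=1: not 1>1, total = 6+2 = 8
p=1,k=2: not 1>2, total = 8+2 = 10
p=1,k=3: not 1>3, total = 10+2 = 12
p=2,k=1: 2>1, total = 12+1 = 13
p=2,k=2: not 2>2, total = 13+2 = 15
p=2,k=3: not 2>3, total = 15+2 = 17
p=3,k=1: 3>1, total = 17+2 = 19
p=3,k=2: 3>2, total = 19+1 = 20
p=3,k=3: not 3>3, total = 20+2 = 22
p=4,k=1: 4>1, total = 22+3 = 25
p=4,k=2: 4>2, total = 25+2 = 27
p=4,k=3: 4>3, total = 27+1 = 28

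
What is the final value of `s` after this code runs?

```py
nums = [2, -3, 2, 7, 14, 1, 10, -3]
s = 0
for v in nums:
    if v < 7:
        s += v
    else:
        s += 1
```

v=2: <7, s = 0+2 = 2
v=-3: <7, s = 2+(-3) = -1
v=2: <7, s = (-1)+2 = 1
v=7: not <7, s = 1+1 = 2
v=14: not <7, s = 2+1 = 3
v=1: <7, s = 3+1 = 4
v=10: not <7, s = 4+1 = 5
v=-3: <7, s = 5+(-3) = 2

2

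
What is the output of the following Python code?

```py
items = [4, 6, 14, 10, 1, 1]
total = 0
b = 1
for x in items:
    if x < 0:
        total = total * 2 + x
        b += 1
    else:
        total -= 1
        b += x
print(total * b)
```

x=4: not <0, total = 0-1 = -1; b=5
x=6: not <0, total = (-1)-1 = -2; b=11
x=14: not <0, total = (-2)-1 = -3; b=25
x=10: not <0, total = (-3)-1 = -4; b=35
x=1: not <0, total = (-4)-1 = -5; b=36
x=1: not <0, total = (-5)-1 = -6; b=37
total*b = (-6)*37 = -222

-222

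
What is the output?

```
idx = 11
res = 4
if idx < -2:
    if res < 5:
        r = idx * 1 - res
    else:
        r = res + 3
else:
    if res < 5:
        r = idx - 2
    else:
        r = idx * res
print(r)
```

idx=11, res=4
idx < -2 is False; res < 5 is True
→ r = idx - 2 = 9

9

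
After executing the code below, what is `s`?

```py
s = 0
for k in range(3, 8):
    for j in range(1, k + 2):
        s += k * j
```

615

k=3,j=1: s = 0+3 = 3
k=3,j=2: s = 3+6 = 9
k=3,j=3: s = 9+9 = 18
k=3,j=4: s = 18+12 = 30
k=4,j=1: s = 30+4 = 34
k=4,j=2: s = 34+8 = 42
k=4,j=3: s = 42+12 = 54
k=4,j=4: s = 54+16 = 70
k=4,j=5: s = 70+20 = 90
k=5,j=1: s = 90+5 = 95
k=5,j=2: s = 95+10 = 105
k=5,j=3: s = 105+15 = 120
k=5,j=4: s = 120+20 = 140
k=5,j=5: s = 140+25 = 165
k=5,j=6: s = 165+30 = 195
k=6,j=1: s = 195+6 = 201
k=6,j=2: s = 201+12 = 213
k=6,j=3: s = 213+18 = 231
k=6,j=4: s = 231+24 = 255
k=6,j=5: s = 255+30 = 285
k=6,j=6: s = 285+36 = 321
k=6,j=7: s = 321+42 = 363
k=7,j=1: s = 363+7 = 370
k=7,j=2: s = 370+14 = 384
k=7,j=3: s = 384+21 = 405
k=7,j=4: s = 405+28 = 433
k=7,j=5: s = 433+35 = 468
k=7,j=6: s = 468+42 = 510
k=7,j=7: s = 510+49 = 559
k=7,j=8: s = 559+56 = 615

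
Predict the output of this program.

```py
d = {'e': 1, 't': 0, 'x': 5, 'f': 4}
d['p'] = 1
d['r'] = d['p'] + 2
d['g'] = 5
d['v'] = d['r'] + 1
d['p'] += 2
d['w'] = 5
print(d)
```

{'e': 1, 't': 0, 'x': 5, 'f': 4, 'p': 3, 'r': 3, 'g': 5, 'v': 4, 'w': 5}

d['p'] = 1 → {'e': 1, 't': 0, 'x': 5, 'f': 4, 'p': 1}
d['r'] = d['p']+2 = 3 → {'e': 1, 't': 0, 'x': 5, 'f': 4, 'p': 1, 'r': 3}
d['g'] = 5 → {'e': 1, 't': 0, 'x': 5, 'f': 4, 'p': 1, 'r': 3, 'g': 5}
d['v'] = d['r']+1 = 4 → {'e': 1, 't': 0, 'x': 5, 'f': 4, 'p': 1, 'r': 3, 'g': 5, 'v': 4}
d['p'] = 1+2 = 3 → {'e': 1, 't': 0, 'x': 5, 'f': 4, 'p': 3, 'r': 3, 'g': 5, 'v': 4}
d['w'] = 5 → {'e': 1, 't': 0, 'x': 5, 'f': 4, 'p': 3, 'r': 3, 'g': 5, 'v': 4, 'w': 5}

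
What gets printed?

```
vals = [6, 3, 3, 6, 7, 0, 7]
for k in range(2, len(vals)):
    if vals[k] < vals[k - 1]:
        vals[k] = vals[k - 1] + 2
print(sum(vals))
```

45

k=2: 3>=3, unchanged → [6, 3, 3, 6, 7, 0, 7]
k=3: 6>=3, unchanged → [6, 3, 3, 6, 7, 0, 7]
k=4: 7>=6, unchanged → [6, 3, 3, 6, 7, 0, 7]
k=5: 0<7, vals[5] = 7+2 = 9 → [6, 3, 3, 6, 7, 9, 7]
k=6: 7<9, vals[6] = 9+2 = 11 → [6, 3, 3, 6, 7, 9, 11]
sum = 45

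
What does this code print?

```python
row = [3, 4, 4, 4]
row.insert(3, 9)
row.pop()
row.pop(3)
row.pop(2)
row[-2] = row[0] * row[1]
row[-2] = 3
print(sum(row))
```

insert 9 at 3 → [3, 4, 4, 9, 4]
pop() removes 4 → [3, 4, 4, 9]
pop(3) removes 9 → [3, 4, 4]
pop(2) removes 4 → [3, 4]
row[-2] = row[0]*row[1] = 3*4 = 12 → [12, 4]
row[-2] = 3 → [3, 4]
sum = 7

7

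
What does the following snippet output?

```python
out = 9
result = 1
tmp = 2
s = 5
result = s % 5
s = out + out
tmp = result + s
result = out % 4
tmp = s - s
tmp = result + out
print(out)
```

result = 5%5 = 0
s = 9+9 = 18
tmp = 0+18 = 18
result = 9%4 = 1
tmp = 18-18 = 0
tmp = 1+9 = 10

9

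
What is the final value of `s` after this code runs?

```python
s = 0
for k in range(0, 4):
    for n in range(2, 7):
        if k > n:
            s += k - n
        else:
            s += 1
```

20

k=0,n=2: not 0>2, s = 0+1 = 1
k=0,n=3: not 0>3, s = 1+1 = 2
k=0,n=4: not 0>4, s = 2+1 = 3
k=0,n=5: not 0>5, s = 3+1 = 4
k=0,n=6: not 0>6, s = 4+1 = 5
k=1,n=2: not 1>2, s = 5+1 = 6
k=1,n=3: not 1>3, s = 6+1 = 7
k=1,n=4: not 1>4, s = 7+1 = 8
k=1,n=5: not 1>5, s = 8+1 = 9
k=1,n=6: not 1>6, s = 9+1 = 10
k=2,n=2: not 2>2, s = 10+1 = 11
k=2,n=3: not 2>3, s = 11+1 = 12
k=2,n=4: not 2>4, s = 12+1 = 13
k=2,n=5: not 2>5, s = 13+1 = 14
k=2,n=6: not 2>6, s = 14+1 = 15
k=3,n=2: 3>2, s = 15+1 = 16
k=3,n=3: not 3>3, s = 16+1 = 17
k=3,n=4: not 3>4, s = 17+1 = 18
k=3,n=5: not 3>5, s = 18+1 = 19
k=3,n=6: not 3>6, s = 19+1 = 20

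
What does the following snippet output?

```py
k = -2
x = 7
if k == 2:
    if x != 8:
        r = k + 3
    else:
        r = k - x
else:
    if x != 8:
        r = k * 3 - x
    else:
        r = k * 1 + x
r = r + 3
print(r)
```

k=-2, x=7
k == 2 is False; x != 8 is True
→ r = k * 3 - x = -13
r = (-13)+3 = -10

-10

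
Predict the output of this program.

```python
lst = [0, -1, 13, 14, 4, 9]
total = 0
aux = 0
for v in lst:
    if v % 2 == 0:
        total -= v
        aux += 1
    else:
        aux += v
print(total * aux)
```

-432

v=0: even, total = 0-0 = 0; aux=1
v=-1: not even; aux=0
v=13: not even; aux=13
v=14: even, total = 0-14 = -14; aux=14
v=4: even, total = (-14)-4 = -18; aux=15
v=9: not even; aux=24
total*aux = (-18)*24 = -432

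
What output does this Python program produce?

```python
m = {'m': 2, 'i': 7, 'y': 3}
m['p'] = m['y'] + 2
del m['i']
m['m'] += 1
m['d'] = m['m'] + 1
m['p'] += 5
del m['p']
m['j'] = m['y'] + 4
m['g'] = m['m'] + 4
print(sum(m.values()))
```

m['p'] = m['y']+2 = 5 → {'m': 2, 'i': 7, 'y': 3, 'p': 5}
del 'i' → {'m': 2, 'y': 3, 'p': 5}
m['m'] = 2+1 = 3 → {'m': 3, 'y': 3, 'p': 5}
m['d'] = m['m']+1 = 4 → {'m': 3, 'y': 3, 'p': 5, 'd': 4}
m['p'] = 5+5 = 10 → {'m': 3, 'y': 3, 'p': 10, 'd': 4}
del 'p' → {'m': 3, 'y': 3, 'd': 4}
m['j'] = m['y']+4 = 7 → {'m': 3, 'y': 3, 'd': 4, 'j': 7}
m['g'] = m['m']+4 = 7 → {'m': 3, 'y': 3, 'd': 4, 'j': 7, 'g': 7}
sum of values = 24

24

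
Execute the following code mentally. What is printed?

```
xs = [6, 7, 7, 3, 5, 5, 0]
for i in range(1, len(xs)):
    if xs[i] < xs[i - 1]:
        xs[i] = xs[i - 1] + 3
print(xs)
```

[6, 7, 7, 10, 13, 16, 19]

i=1: 7>=6, unchanged → [6, 7, 7, 3, 5, 5, 0]
i=2: 7>=7, unchanged → [6, 7, 7, 3, 5, 5, 0]
i=3: 3<7, xs[3] = 7+3 = 10 → [6, 7, 7, 10, 5, 5, 0]
i=4: 5<10, xs[4] = 10+3 = 13 → [6, 7, 7, 10, 13, 5, 0]
i=5: 5<13, xs[5] = 13+3 = 16 → [6, 7, 7, 10, 13, 16, 0]
i=6: 0<16, xs[6] = 16+3 = 19 → [6, 7, 7, 10, 13, 16, 19]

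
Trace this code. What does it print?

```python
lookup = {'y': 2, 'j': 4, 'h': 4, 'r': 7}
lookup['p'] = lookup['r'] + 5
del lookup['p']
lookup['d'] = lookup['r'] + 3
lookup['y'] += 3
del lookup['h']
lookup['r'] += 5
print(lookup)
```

lookup['p'] = lookup['r']+5 = 12 → {'y': 2, 'j': 4, 'h': 4, 'r': 7, 'p': 12}
del 'p' → {'y': 2, 'j': 4, 'h': 4, 'r': 7}
lookup['d'] = lookup['r']+3 = 10 → {'y': 2, 'j': 4, 'h': 4, 'r': 7, 'd': 10}
lookup['y'] = 2+3 = 5 → {'y': 5, 'j': 4, 'h': 4, 'r': 7, 'd': 10}
del 'h' → {'y': 5, 'j': 4, 'r': 7, 'd': 10}
lookup['r'] = 7+5 = 12 → {'y': 5, 'j': 4, 'r': 12, 'd': 10}

{'y': 5, 'j': 4, 'r': 12, 'd': 10}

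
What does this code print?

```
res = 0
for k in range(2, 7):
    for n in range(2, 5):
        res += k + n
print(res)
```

105

k=2,n=2: res = 0+4 = 4
k=2,n=3: res = 4+5 = 9
k=2,n=4: res = 9+6 = 15
k=3,n=2: res = 15+5 = 20
k=3,n=3: res = 20+6 = 26
k=3,n=4: res = 26+7 = 33
k=4,n=2: res = 33+6 = 39
k=4,n=3: res = 39+7 = 46
k=4,n=4: res = 46+8 = 54
k=5,n=2: res = 54+7 = 61
k=5,n=3: res = 61+8 = 69
k=5,n=4: res = 69+9 = 78
k=6,n=2: res = 78+8 = 86
k=6,n=3: res = 86+9 = 95
k=6,n=4: res = 95+10 = 105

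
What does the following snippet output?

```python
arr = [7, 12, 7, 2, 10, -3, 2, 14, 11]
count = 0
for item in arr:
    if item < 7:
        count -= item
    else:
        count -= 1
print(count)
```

item=7: not <7, count = 0-1 = -1
item=12: not <7, count = (-1)-1 = -2
item=7: not <7, count = (-2)-1 = -3
item=2: <7, count = (-3)-2 = -5
item=10: not <7, count = (-5)-1 = -6
item=-3: <7, count = (-6)-(-3) = -3
item=2: <7, count = (-3)-2 = -5
item=14: not <7, count = (-5)-1 = -6
item=11: not <7, count = (-6)-1 = -7

-7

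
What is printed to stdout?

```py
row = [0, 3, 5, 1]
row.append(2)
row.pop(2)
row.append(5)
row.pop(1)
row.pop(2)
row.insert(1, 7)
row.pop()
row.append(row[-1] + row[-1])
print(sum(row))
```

10

append 2 → [0, 3, 5, 1, 2]
pop(2) removes 5 → [0, 3, 1, 2]
append 5 → [0, 3, 1, 2, 5]
pop(1) removes 3 → [0, 1, 2, 5]
pop(2) removes 2 → [0, 1, 5]
insert 7 at 1 → [0, 7, 1, 5]
pop() removes 5 → [0, 7, 1]
append row[-1]+row[-1] = 1+1 = 2 → [0, 7, 1, 2]
sum = 10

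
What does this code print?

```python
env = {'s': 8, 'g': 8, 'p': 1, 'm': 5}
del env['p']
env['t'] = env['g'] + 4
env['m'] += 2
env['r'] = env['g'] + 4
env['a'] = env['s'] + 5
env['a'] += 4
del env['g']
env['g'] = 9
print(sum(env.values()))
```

65

del 'p' → {'s': 8, 'g': 8, 'm': 5}
env['t'] = env['g']+4 = 12 → {'s': 8, 'g': 8, 'm': 5, 't': 12}
env['m'] = 5+2 = 7 → {'s': 8, 'g': 8, 'm': 7, 't': 12}
env['r'] = env['g']+4 = 12 → {'s': 8, 'g': 8, 'm': 7, 't': 12, 'r': 12}
env['a'] = env['s']+5 = 13 → {'s': 8, 'g': 8, 'm': 7, 't': 12, 'r': 12, 'a': 13}
env['a'] = 13+4 = 17 → {'s': 8, 'g': 8, 'm': 7, 't': 12, 'r': 12, 'a': 17}
del 'g' → {'s': 8, 'm': 7, 't': 12, 'r': 12, 'a': 17}
env['g'] = 9 → {'s': 8, 'm': 7, 't': 12, 'r': 12, 'a': 17, 'g': 9}
sum of values = 65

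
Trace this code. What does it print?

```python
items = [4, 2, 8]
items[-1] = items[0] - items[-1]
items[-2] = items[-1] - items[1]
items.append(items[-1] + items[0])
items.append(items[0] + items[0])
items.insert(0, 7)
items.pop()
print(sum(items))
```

items[-1] = items[0]-items[-1] = 4-8 = -4 → [4, 2, -4]
items[-2] = items[-1]-items[1] = (-4)-2 = -6 → [4, -6, -4]
append items[-1]+items[0] = (-4)+4 = 0 → [4, -6, -4, 0]
append items[0]+items[0] = 4+4 = 8 → [4, -6, -4, 0, 8]
insert 7 at 0 → [7, 4, -6, -4, 0, 8]
pop() removes 8 → [7, 4, -6, -4, 0]
sum = 1

1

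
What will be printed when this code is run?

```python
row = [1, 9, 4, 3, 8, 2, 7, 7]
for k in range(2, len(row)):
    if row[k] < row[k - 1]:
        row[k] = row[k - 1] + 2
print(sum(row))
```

k=2: 4<9, row[2] = 9+2 = 11 → [1, 9, 11, 3, 8, 2, 7, 7]
k=3: 3<11, row[3] = 11+2 = 13 → [1, 9, 11, 13, 8, 2, 7, 7]
k=4: 8<13, row[4] = 13+2 = 15 → [1, 9, 11, 13, 15, 2, 7, 7]
k=5: 2<15, row[5] = 15+2 = 17 → [1, 9, 11, 13, 15, 17, 7, 7]
k=6: 7<17, row[6] = 17+2 = 19 → [1, 9, 11, 13, 15, 17, 19, 7]
k=7: 7<19, row[7] = 19+2 = 21 → [1, 9, 11, 13, 15, 17, 19, 21]
sum = 106

106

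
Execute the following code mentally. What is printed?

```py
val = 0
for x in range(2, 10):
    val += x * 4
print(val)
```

176

x=2: val = 0+2*4 = 8
x=3: val = 8+3*4 = 20
x=4: val = 20+4*4 = 36
x=5: val = 36+5*4 = 56
x=6: val = 56+6*4 = 80
x=7: val = 80+7*4 = 108
x=8: val = 108+8*4 = 140
x=9: val = 140+9*4 = 176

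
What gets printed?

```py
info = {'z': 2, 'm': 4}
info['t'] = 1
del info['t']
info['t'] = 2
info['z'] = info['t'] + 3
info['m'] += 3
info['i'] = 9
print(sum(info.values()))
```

info['t'] = 1 → {'z': 2, 'm': 4, 't': 1}
del 't' → {'z': 2, 'm': 4}
info['t'] = 2 → {'z': 2, 'm': 4, 't': 2}
info['z'] = info['t']+3 = 5 → {'z': 5, 'm': 4, 't': 2}
info['m'] = 4+3 = 7 → {'z': 5, 'm': 7, 't': 2}
info['i'] = 9 → {'z': 5, 'm': 7, 't': 2, 'i': 9}
sum of values = 23

23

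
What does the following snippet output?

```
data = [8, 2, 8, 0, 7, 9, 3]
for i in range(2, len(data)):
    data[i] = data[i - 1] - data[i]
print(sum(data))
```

i=2: data[2] = 2-8 = -6 → [8, 2, -6, 0, 7, 9, 3]
i=3: data[3] = (-6)-0 = -6 → [8, 2, -6, -6, 7, 9, 3]
i=4: data[4] = (-6)-7 = -13 → [8, 2, -6, -6, -13, 9, 3]
i=5: data[5] = (-13)-9 = -22 → [8, 2, -6, -6, -13, -22, 3]
i=6: data[6] = (-22)-3 = -25 → [8, 2, -6, -6, -13, -22, -25]
sum = -62

-62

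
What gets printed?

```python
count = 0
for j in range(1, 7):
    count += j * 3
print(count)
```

63

j=1: count = 0+1*3 = 3
j=2: count = 3+2*3 = 9
j=3: count = 9+3*3 = 18
j=4: count = 18+4*3 = 30
j=5: count = 30+5*3 = 45
j=6: count = 45+6*3 = 63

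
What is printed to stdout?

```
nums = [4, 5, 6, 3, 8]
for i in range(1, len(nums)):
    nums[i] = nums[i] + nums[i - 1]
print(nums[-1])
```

i=1: nums[1] = 5+4 = 9 → [4, 9, 6, 3, 8]
i=2: nums[2] = 6+9 = 15 → [4, 9, 15, 3, 8]
i=3: nums[3] = 3+15 = 18 → [4, 9, 15, 18, 8]
i=4: nums[4] = 8+18 = 26 → [4, 9, 15, 18, 26]

26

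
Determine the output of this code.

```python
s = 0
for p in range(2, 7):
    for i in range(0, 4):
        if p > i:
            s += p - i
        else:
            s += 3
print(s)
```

p=2,i=0: 2>0, s = 0+2 = 2
p=2,i=1: 2>1, s = 2+1 = 3
p=2,i=2: not 2>2, s = 3+3 = 6
p=2,i=3: not 2>3, s = 6+3 = 9
p=3,i=0: 3>0, s = 9+3 = 12
p=3,i=1: 3>1, s = 12+2 = 14
p=3,i=2: 3>2, s = 14+1 = 15
p=3,i=3: not 3>3, s = 15+3 = 18
p=4,i=0: 4>0, s = 18+4 = 22
p=4,i=1: 4>1, s = 22+3 = 25
p=4,i=2: 4>2, s = 25+2 = 27
p=4,i=3: 4>3, s = 27+1 = 28
p=5,i=0: 5>0, s = 28+5 = 33
p=5,i=1: 5>1, s = 33+4 = 37
p=5,i=2: 5>2, s = 37+3 = 40
p=5,i=3: 5>3, s = 40+2 = 42
p=6,i=0: 6>0, s = 42+6 = 48
p=6,i=1: 6>1, s = 48+5 = 53
p=6,i=2: 6>2, s = 53+4 = 57
p=6,i=3: 6>3, s = 57+3 = 60

60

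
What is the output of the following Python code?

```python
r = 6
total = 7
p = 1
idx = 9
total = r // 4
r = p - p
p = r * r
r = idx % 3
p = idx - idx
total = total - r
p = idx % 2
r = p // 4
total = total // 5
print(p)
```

total = 6//4 = 1
r = 1-1 = 0
p = 0*0 = 0
r = 9%3 = 0
p = 9-9 = 0
total = 1-0 = 1
p = 9%2 = 1
r = 1//4 = 0
total = 1//5 = 0

1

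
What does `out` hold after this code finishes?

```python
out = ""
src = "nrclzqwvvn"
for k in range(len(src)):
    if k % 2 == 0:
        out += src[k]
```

'nczwv'

k=0: add 'n' → 'n'
k=1: skip
k=2: add 'c' → 'nc'
k=3: skip
k=4: add 'z' → 'ncz'
k=5: skip
k=6: add 'w' → 'nczw'
k=7: skip
k=8: add 'v' → 'nczwv'
k=9: skip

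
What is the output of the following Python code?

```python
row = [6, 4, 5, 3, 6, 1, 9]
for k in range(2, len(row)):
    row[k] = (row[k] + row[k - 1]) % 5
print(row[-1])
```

3

k=2: row[2] = (5+4)%5 = 4 → [6, 4, 4, 3, 6, 1, 9]
k=3: row[3] = (3+4)%5 = 2 → [6, 4, 4, 2, 6, 1, 9]
k=4: row[4] = (6+2)%5 = 3 → [6, 4, 4, 2, 3, 1, 9]
k=5: row[5] = (1+3)%5 = 4 → [6, 4, 4, 2, 3, 4, 9]
k=6: row[6] = (9+4)%5 = 3 → [6, 4, 4, 2, 3, 4, 3]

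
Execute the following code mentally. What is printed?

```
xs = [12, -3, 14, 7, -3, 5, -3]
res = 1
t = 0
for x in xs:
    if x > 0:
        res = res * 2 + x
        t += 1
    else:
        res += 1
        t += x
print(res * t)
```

-990

x=12: >0, res = 1*2+12 = 14; t=1
x=-3: not >0, res = 14+1 = 15; t=-2
x=14: >0, res = 15*2+14 = 44; t=-1
x=7: >0, res = 44*2+7 = 95; t=0
x=-3: not >0, res = 95+1 = 96; t=-3
x=5: >0, res = 96*2+5 = 197; t=-2
x=-3: not >0, res = 197+1 = 198; t=-5
res*t = 198*(-5) = -990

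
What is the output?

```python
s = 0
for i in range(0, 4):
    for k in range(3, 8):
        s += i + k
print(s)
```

130

i=0,k=3: s = 0+3 = 3
i=0,k=4: s = 3+4 = 7
i=0,k=5: s = 7+5 = 12
i=0,k=6: s = 12+6 = 18
i=0,k=7: s = 18+7 = 25
i=1,k=3: s = 25+4 = 29
i=1,k=4: s = 29+5 = 34
i=1,k=5: s = 34+6 = 40
i=1,k=6: s = 40+7 = 47
i=1,k=7: s = 47+8 = 55
i=2,k=3: s = 55+5 = 60
i=2,k=4: s = 60+6 = 66
i=2,k=5: s = 66+7 = 73
i=2,k=6: s = 73+8 = 81
i=2,k=7: s = 81+9 = 90
i=3,k=3: s = 90+6 = 96
i=3,k=4: s = 96+7 = 103
i=3,k=5: s = 103+8 = 111
i=3,k=6: s = 111+9 = 120
i=3,k=7: s = 120+10 = 130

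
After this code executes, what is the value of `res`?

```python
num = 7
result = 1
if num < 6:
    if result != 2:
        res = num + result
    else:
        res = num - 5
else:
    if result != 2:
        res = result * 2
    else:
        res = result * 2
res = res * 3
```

6

num=7, result=1
num < 6 is False; result != 2 is True
→ res = result * 2 = 2
res = 2*3 = 6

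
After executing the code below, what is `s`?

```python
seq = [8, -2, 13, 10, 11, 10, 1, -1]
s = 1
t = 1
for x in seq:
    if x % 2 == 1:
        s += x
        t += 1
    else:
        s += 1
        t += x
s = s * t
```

x=8: not odd, s = 1+1 = 2; t=9
x=-2: not odd, s = 2+1 = 3; t=7
x=13: odd, s = 3+13 = 16; t=8
x=10: not odd, s = 16+1 = 17; t=18
x=11: odd, s = 17+11 = 28; t=19
x=10: not odd, s = 28+1 = 29; t=29
x=1: odd, s = 29+1 = 30; t=30
x=-1: odd, s = 30+(-1) = 29; t=31
s*t = 29*31 = 899

899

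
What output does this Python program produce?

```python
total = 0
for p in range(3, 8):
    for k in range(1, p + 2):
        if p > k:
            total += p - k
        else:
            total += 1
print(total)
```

p=3,k=1: 3>1, total = 0+2 = 2
p=3,k=2: 3>2, total = 2+1 = 3
p=3,k=3: not 3>3, total = 3+1 = 4
p=3,k=4: not 3>4, total = 4+1 = 5
p=4,k=1: 4>1, total = 5+3 = 8
p=4,k=2: 4>2, total = 8+2 = 10
p=4,k=3: 4>3, total = 10+1 = 11
p=4,k=4: not 4>4, total = 11+1 = 12
p=4,k=5: not 4>5, total = 12+1 = 13
p=5,k=1: 5>1, total = 13+4 = 17
p=5,k=2: 5>2, total = 17+3 = 20
p=5,k=3: 5>3, total = 20+2 = 22
p=5,k=4: 5>4, total = 22+1 = 23
p=5,k=5: not 5>5, total = 23+1 = 24
p=5,k=6: not 5>6, total = 24+1 = 25
p=6,k=1: 6>1, total = 25+5 = 30
p=6,k=2: 6>2, total = 30+4 = 34
p=6,k=3: 6>3, total = 34+3 = 37
p=6,k=4: 6>4, total = 37+2 = 39
p=6,k=5: 6>5, total = 39+1 = 40
p=6,k=6: not 6>6, total = 40+1 = 41
p=6,k=7: not 6>7, total = 41+1 = 42
p=7,k=1: 7>1, total = 42+6 = 48
p=7,k=2: 7>2, total = 48+5 = 53
p=7,k=3: 7>3, total = 53+4 = 57
p=7,k=4: 7>4, total = 57+3 = 60
p=7,k=5: 7>5, total = 60+2 = 62
p=7,k=6: 7>6, total = 62+1 = 63
p=7,k=7: not 7>7, total = 63+1 = 64
p=7,k=8: not 7>8, total = 64+1 = 65

65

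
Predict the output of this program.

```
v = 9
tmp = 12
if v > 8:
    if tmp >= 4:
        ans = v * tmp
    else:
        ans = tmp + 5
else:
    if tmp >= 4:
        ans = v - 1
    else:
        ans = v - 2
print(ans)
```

v=9, tmp=12
v > 8 is True; tmp >= 4 is True
→ ans = v * tmp = 108

108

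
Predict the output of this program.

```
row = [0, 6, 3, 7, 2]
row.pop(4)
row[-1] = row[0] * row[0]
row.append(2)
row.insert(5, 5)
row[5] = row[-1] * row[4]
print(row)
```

pop(4) removes 2 → [0, 6, 3, 7]
row[-1] = row[0]*row[0] = 0*0 = 0 → [0, 6, 3, 0]
append 2 → [0, 6, 3, 0, 2]
insert 5 at 5 → [0, 6, 3, 0, 2, 5]
row[5] = row[-1]*row[4] = 5*2 = 10 → [0, 6, 3, 0, 2, 10]

[0, 6, 3, 0, 2, 10]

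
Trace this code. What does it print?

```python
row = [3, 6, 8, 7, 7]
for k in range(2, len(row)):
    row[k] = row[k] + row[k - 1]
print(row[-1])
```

28

k=2: row[2] = 8+6 = 14 → [3, 6, 14, 7, 7]
k=3: row[3] = 7+14 = 21 → [3, 6, 14, 21, 7]
k=4: row[4] = 7+21 = 28 → [3, 6, 14, 21, 28]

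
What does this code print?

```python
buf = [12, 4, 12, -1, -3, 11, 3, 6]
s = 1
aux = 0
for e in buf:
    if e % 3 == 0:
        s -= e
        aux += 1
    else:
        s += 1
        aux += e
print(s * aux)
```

e=12: %3==0, s = 1-12 = -11; aux=1
e=4: not %3==0, s = (-11)+1 = -10; aux=5
e=12: %3==0, s = (-10)-12 = -22; aux=6
e=-1: not %3==0, s = (-22)+1 = -21; aux=5
e=-3: %3==0, s = (-21)-(-3) = -18; aux=6
e=11: not %3==0, s = (-18)+1 = -17; aux=17
e=3: %3==0, s = (-17)-3 = -20; aux=18
e=6: %3==0, s = (-20)-6 = -26; aux=19
s*aux = (-26)*19 = -494

-494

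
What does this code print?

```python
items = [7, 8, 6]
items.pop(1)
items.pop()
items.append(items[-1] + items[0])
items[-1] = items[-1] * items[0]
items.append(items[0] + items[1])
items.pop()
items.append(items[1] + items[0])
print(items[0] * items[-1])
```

pop(1) removes 8 → [7, 6]
pop() removes 6 → [7]
append items[-1]+items[0] = 7+7 = 14 → [7, 14]
items[-1] = items[-1]*items[0] = 14*7 = 98 → [7, 98]
append items[0]+items[1] = 7+98 = 105 → [7, 98, 105]
pop() removes 105 → [7, 98]
append items[1]+items[0] = 98+7 = 105 → [7, 98, 105]
items[0]*items[-1] = 7*105 = 735

735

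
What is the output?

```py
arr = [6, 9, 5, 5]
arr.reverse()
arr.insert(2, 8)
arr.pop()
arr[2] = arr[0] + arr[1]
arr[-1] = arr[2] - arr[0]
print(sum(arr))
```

25

reverse → [5, 5, 9, 6]
insert 8 at 2 → [5, 5, 8, 9, 6]
pop() removes 6 → [5, 5, 8, 9]
arr[2] = arr[0]+arr[1] = 5+5 = 10 → [5, 5, 10, 9]
arr[-1] = arr[2]-arr[0] = 10-5 = 5 → [5, 5, 10, 5]
sum = 25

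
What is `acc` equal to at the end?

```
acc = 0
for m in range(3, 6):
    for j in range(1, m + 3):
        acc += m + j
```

m=3,j=1: acc = 0+4 = 4
m=3,j=2: acc = 4+5 = 9
m=3,j=3: acc = 9+6 = 15
m=3,j=4: acc = 15+7 = 22
m=3,j=5: acc = 22+8 = 30
m=4,j=1: acc = 30+5 = 35
m=4,j=2: acc = 35+6 = 41
m=4,j=3: acc = 41+7 = 48
m=4,j=4: acc = 48+8 = 56
m=4,j=5: acc = 56+9 = 65
m=4,j=6: acc = 65+10 = 75
m=5,j=1: acc = 75+6 = 81
m=5,j=2: acc = 81+7 = 88
m=5,j=3: acc = 88+8 = 96
m=5,j=4: acc = 96+9 = 105
m=5,j=5: acc = 105+10 = 115
m=5,j=6: acc = 115+11 = 126
m=5,j=7: acc = 126+12 = 138

138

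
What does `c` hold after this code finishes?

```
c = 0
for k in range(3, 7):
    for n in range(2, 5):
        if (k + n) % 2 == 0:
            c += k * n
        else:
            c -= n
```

66

k=3,n=2: odd sum, c = 0-2 = -2
k=3,n=3: even sum, c = (-2)+9 = 7
k=3,n=4: odd sum, c = 7-4 = 3
k=4,n=2: even sum, c = 3+8 = 11
k=4,n=3: odd sum, c = 11-3 = 8
k=4,n=4: even sum, c = 8+16 = 24
k=5,n=2: odd sum, c = 24-2 = 22
k=5,n=3: even sum, c = 22+15 = 37
k=5,n=4: odd sum, c = 37-4 = 33
k=6,n=2: even sum, c = 33+12 = 45
k=6,n=3: odd sum, c = 45-3 = 42
k=6,n=4: even sum, c = 42+24 = 66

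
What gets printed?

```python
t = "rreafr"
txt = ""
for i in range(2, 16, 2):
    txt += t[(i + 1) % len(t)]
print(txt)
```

arrarra

i=2: add t[3]='a' → 'a'
i=4: add t[5]='r' → 'ar'
i=6: add t[1]='r' → 'arr'
i=8: add t[3]='a' → 'arra'
i=10: add t[5]='r' → 'arrar'
i=12: add t[1]='r' → 'arrarr'
i=14: add t[3]='a' → 'arrarra'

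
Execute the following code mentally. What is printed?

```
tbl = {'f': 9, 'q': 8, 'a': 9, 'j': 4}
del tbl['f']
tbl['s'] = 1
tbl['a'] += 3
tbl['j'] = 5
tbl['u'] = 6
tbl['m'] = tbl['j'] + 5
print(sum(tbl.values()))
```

42

del 'f' → {'q': 8, 'a': 9, 'j': 4}
tbl['s'] = 1 → {'q': 8, 'a': 9, 'j': 4, 's': 1}
tbl['a'] = 9+3 = 12 → {'q': 8, 'a': 12, 'j': 4, 's': 1}
tbl['j'] = 5 → {'q': 8, 'a': 12, 'j': 5, 's': 1}
tbl['u'] = 6 → {'q': 8, 'a': 12, 'j': 5, 's': 1, 'u': 6}
tbl['m'] = tbl['j']+5 = 10 → {'q': 8, 'a': 12, 'j': 5, 's': 1, 'u': 6, 'm': 10}
sum of values = 42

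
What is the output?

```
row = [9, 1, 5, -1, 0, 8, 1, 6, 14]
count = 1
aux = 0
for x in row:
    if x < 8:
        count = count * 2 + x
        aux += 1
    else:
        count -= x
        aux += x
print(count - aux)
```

x=9: not <8, count = 1-9 = -8; aux=9
x=1: <8, count = (-8)*2+1 = -15; aux=10
x=5: <8, count = (-15)*2+5 = -25; aux=11
x=-1: <8, count = (-25)*2+(-1) = -51; aux=12
x=0: <8, count = (-51)*2+0 = -102; aux=13
x=8: not <8, count = (-102)-8 = -110; aux=21
x=1: <8, count = (-110)*2+1 = -219; aux=22
x=6: <8, count = (-219)*2+6 = -432; aux=23
x=14: not <8, count = (-432)-14 = -446; aux=37
count-aux = (-446)-37 = -483

-483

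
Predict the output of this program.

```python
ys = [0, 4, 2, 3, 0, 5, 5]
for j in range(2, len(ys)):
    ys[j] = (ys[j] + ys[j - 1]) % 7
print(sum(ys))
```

19

j=2: ys[2] = (2+4)%7 = 6 → [0, 4, 6, 3, 0, 5, 5]
j=3: ys[3] = (3+6)%7 = 2 → [0, 4, 6, 2, 0, 5, 5]
j=4: ys[4] = (0+2)%7 = 2 → [0, 4, 6, 2, 2, 5, 5]
j=5: ys[5] = (5+2)%7 = 0 → [0, 4, 6, 2, 2, 0, 5]
j=6: ys[6] = (5+0)%7 = 5 → [0, 4, 6, 2, 2, 0, 5]
sum = 19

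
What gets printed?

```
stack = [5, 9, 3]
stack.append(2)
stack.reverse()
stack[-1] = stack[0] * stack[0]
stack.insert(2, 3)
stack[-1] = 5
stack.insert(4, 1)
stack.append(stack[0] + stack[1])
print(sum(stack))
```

append 2 → [5, 9, 3, 2]
reverse → [2, 3, 9, 5]
stack[-1] = stack[0]*stack[0] = 2*2 = 4 → [2, 3, 9, 4]
insert 3 at 2 → [2, 3, 3, 9, 4]
stack[-1] = 5 → [2, 3, 3, 9, 5]
insert 1 at 4 → [2, 3, 3, 9, 1, 5]
append stack[0]+stack[1] = 2+3 = 5 → [2, 3, 3, 9, 1, 5, 5]
sum = 28

28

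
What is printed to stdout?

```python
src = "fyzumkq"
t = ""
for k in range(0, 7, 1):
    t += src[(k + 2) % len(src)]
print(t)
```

zumkqfy

k=0: add src[2]='z' → 'z'
k=1: add src[3]='u' → 'zu'
k=2: add src[4]='m' → 'zum'
k=3: add src[5]='k' → 'zumk'
k=4: add src[6]='q' → 'zumkq'
k=5: add src[0]='f' → 'zumkqf'
k=6: add src[1]='y' → 'zumkqfy'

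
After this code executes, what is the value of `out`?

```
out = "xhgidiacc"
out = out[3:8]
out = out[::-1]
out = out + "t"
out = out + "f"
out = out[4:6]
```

slice [3:8] → 'idiac'
reverse → 'caidi'
+ 't' → 'caidit'
+ 'f' → 'caiditf'
slice [4:6] → 'it'

'it'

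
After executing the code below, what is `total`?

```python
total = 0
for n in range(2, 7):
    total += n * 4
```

n=2: total = 0+2*4 = 8
n=3: total = 8+3*4 = 20
n=4: total = 20+4*4 = 36
n=5: total = 36+5*4 = 56
n=6: total = 56+6*4 = 80

80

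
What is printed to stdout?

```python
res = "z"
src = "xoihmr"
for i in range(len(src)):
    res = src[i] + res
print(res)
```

i=0: prepend 'x' → 'xz'
i=1: prepend 'o' → 'oxz'
i=2: prepend 'i' → 'ioxz'
i=3: prepend 'h' → 'hioxz'
i=4: prepend 'm' → 'mhioxz'
i=5: prepend 'r' → 'rmhioxz'

rmhioxz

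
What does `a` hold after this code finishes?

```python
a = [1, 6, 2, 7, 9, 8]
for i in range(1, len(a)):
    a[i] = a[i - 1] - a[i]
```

[1, -5, -7, -14, -23, -31]

i=1: a[1] = 1-6 = -5 → [1, -5, 2, 7, 9, 8]
i=2: a[2] = (-5)-2 = -7 → [1, -5, -7, 7, 9, 8]
i=3: a[3] = (-7)-7 = -14 → [1, -5, -7, -14, 9, 8]
i=4: a[4] = (-14)-9 = -23 → [1, -5, -7, -14, -23, 8]
i=5: a[5] = (-23)-8 = -31 → [1, -5, -7, -14, -23, -31]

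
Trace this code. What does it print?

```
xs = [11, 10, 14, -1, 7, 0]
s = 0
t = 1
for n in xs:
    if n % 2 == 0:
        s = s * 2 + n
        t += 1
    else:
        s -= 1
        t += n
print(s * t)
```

1176

n=11: not even, s = 0-1 = -1; t=12
n=10: even, s = (-1)*2+10 = 8; t=13
n=14: even, s = 8*2+14 = 30; t=14
n=-1: not even, s = 30-1 = 29; t=13
n=7: not even, s = 29-1 = 28; t=20
n=0: even, s = 28*2+0 = 56; t=21
s*t = 56*21 = 1176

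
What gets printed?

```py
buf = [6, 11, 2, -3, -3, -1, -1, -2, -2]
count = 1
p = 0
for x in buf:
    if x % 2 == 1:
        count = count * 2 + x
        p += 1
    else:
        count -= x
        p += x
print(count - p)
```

x=6: not odd, count = 1-6 = -5; p=6
x=11: odd, count = (-5)*2+11 = 1; p=7
x=2: not odd, count = 1-2 = -1; p=9
x=-3: odd, count = (-1)*2+(-3) = -5; p=10
x=-3: odd, count = (-5)*2+(-3) = -13; p=11
x=-1: odd, count = (-13)*2+(-1) = -27; p=12
x=-1: odd, count = (-27)*2+(-1) = -55; p=13
x=-2: not odd, count = (-55)-(-2) = -53; p=11
x=-2: not odd, count = (-53)-(-2) = -51; p=9
count-p = (-51)-9 = -60

-60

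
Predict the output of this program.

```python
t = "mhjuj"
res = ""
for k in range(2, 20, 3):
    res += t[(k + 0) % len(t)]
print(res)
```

jmuhjj

k=2: add t[2]='j' → 'j'
k=5: add t[0]='m' → 'jm'
k=8: add t[3]='u' → 'jmu'
k=11: add t[1]='h' → 'jmuh'
k=14: add t[4]='j' → 'jmuhj'
k=17: add t[2]='j' → 'jmuhjj'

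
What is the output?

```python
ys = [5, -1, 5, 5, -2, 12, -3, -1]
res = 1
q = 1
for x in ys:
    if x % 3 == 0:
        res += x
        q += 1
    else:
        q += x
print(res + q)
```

x=5: not %3==0; q=6
x=-1: not %3==0; q=5
x=5: not %3==0; q=10
x=5: not %3==0; q=15
x=-2: not %3==0; q=13
x=12: %3==0, res = 1+12 = 13; q=14
x=-3: %3==0, res = 13+(-3) = 10; q=15
x=-1: not %3==0; q=14
res+q = 10+14 = 24

24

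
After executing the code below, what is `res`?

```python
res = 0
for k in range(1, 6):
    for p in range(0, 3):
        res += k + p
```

k=1,p=0: res = 0+1 = 1
k=1,p=1: res = 1+2 = 3
k=1,p=2: res = 3+3 = 6
k=2,p=0: res = 6+2 = 8
k=2,p=1: res = 8+3 = 11
k=2,p=2: res = 11+4 = 15
k=3,p=0: res = 15+3 = 18
k=3,p=1: res = 18+4 = 22
k=3,p=2: res = 22+5 = 27
k=4,p=0: res = 27+4 = 31
k=4,p=1: res = 31+5 = 36
k=4,p=2: res = 36+6 = 42
k=5,p=0: res = 42+5 = 47
k=5,p=1: res = 47+6 = 53
k=5,p=2: res = 53+7 = 60

60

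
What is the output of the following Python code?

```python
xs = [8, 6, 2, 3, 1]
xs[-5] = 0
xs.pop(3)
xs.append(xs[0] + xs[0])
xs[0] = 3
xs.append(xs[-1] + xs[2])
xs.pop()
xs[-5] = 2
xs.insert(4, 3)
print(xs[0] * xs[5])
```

xs[-5] = 0 → [0, 6, 2, 3, 1]
pop(3) removes 3 → [0, 6, 2, 1]
append xs[0]+xs[0] = 0+0 = 0 → [0, 6, 2, 1, 0]
xs[0] = 3 → [3, 6, 2, 1, 0]
append xs[-1]+xs[2] = 0+2 = 2 → [3, 6, 2, 1, 0, 2]
pop() removes 2 → [3, 6, 2, 1, 0]
xs[-5] = 2 → [2, 6, 2, 1, 0]
insert 3 at 4 → [2, 6, 2, 1, 3, 0]
xs[0]*xs[5] = 2*0 = 0

0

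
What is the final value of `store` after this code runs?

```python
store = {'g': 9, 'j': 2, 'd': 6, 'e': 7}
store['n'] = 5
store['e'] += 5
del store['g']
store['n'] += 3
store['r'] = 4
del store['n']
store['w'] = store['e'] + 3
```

{'j': 2, 'd': 6, 'e': 12, 'r': 4, 'w': 15}

store['n'] = 5 → {'g': 9, 'j': 2, 'd': 6, 'e': 7, 'n': 5}
store['e'] = 7+5 = 12 → {'g': 9, 'j': 2, 'd': 6, 'e': 12, 'n': 5}
del 'g' → {'j': 2, 'd': 6, 'e': 12, 'n': 5}
store['n'] = 5+3 = 8 → {'j': 2, 'd': 6, 'e': 12, 'n': 8}
store['r'] = 4 → {'j': 2, 'd': 6, 'e': 12, 'n': 8, 'r': 4}
del 'n' → {'j': 2, 'd': 6, 'e': 12, 'r': 4}
store['w'] = store['e']+3 = 15 → {'j': 2, 'd': 6, 'e': 12, 'r': 4, 'w': 15}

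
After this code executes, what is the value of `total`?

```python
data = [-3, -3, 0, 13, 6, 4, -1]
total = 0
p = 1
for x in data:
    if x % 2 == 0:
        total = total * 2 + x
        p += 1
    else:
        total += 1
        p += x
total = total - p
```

x=-3: not even, total = 0+1 = 1; p=-2
x=-3: not even, total = 1+1 = 2; p=-5
x=0: even, total = 2*2+0 = 4; p=-4
x=13: not even, total = 4+1 = 5; p=9
x=6: even, total = 5*2+6 = 16; p=10
x=4: even, total = 16*2+4 = 36; p=11
x=-1: not even, total = 36+1 = 37; p=10
total-p = 37-10 = 27

27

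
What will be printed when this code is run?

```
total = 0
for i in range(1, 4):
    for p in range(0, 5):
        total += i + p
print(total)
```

60

i=1,p=0: total = 0+1 = 1
i=1,p=1: total = 1+2 = 3
i=1,p=2: total = 3+3 = 6
i=1,p=3: total = 6+4 = 10
i=1,p=4: total = 10+5 = 15
i=2,p=0: total = 15+2 = 17
i=2,p=1: total = 17+3 = 20
i=2,p=2: total = 20+4 = 24
i=2,p=3: total = 24+5 = 29
i=2,p=4: total = 29+6 = 35
i=3,p=0: total = 35+3 = 38
i=3,p=1: total = 38+4 = 42
i=3,p=2: total = 42+5 = 47
i=3,p=3: total = 47+6 = 53
i=3,p=4: total = 53+7 = 60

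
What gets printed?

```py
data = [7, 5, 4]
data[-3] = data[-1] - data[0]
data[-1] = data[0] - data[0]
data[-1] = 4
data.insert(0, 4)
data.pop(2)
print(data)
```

[4, -3, 4]

data[-3] = data[-1]-data[0] = 4-7 = -3 → [-3, 5, 4]
data[-1] = data[0]-data[0] = (-3)-(-3) = 0 → [-3, 5, 0]
data[-1] = 4 → [-3, 5, 4]
insert 4 at 0 → [4, -3, 5, 4]
pop(2) removes 5 → [4, -3, 4]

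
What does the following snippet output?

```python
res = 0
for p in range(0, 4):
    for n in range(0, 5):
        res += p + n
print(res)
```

p=0,n=0: res = 0+0 = 0
p=0,n=1: res = 0+1 = 1
p=0,n=2: res = 1+2 = 3
p=0,n=3: res = 3+3 = 6
p=0,n=4: res = 6+4 = 10
p=1,n=0: res = 10+1 = 11
p=1,n=1: res = 11+2 = 13
p=1,n=2: res = 13+3 = 16
p=1,n=3: res = 16+4 = 20
p=1,n=4: res = 20+5 = 25
p=2,n=0: res = 25+2 = 27
p=2,n=1: res = 27+3 = 30
p=2,n=2: res = 30+4 = 34
p=2,n=3: res = 34+5 = 39
p=2,n=4: res = 39+6 = 45
p=3,n=0: res = 45+3 = 48
p=3,n=1: res = 48+4 = 52
p=3,n=2: res = 52+5 = 57
p=3,n=3: res = 57+6 = 63
p=3,n=4: res = 63+7 = 70

70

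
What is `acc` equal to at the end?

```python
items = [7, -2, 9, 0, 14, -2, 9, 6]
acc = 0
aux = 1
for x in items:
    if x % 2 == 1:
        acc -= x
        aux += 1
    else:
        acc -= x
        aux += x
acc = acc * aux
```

x=7: odd, acc = 0-7 = -7; aux=2
x=-2: not odd, acc = (-7)-(-2) = -5; aux=0
x=9: odd, acc = (-5)-9 = -14; aux=1
x=0: not odd, acc = (-14)-0 = -14; aux=1
x=14: not odd, acc = (-14)-14 = -28; aux=15
x=-2: not odd, acc = (-28)-(-2) = -26; aux=13
x=9: odd, acc = (-26)-9 = -35; aux=14
x=6: not odd, acc = (-35)-6 = -41; aux=20
acc*aux = (-41)*20 = -820

-820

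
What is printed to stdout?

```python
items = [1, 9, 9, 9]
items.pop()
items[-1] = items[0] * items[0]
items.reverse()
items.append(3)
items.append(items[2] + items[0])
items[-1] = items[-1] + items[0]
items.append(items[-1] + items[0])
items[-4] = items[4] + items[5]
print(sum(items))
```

27

pop() removes 9 → [1, 9, 9]
items[-1] = items[0]*items[0] = 1*1 = 1 → [1, 9, 1]
reverse → [1, 9, 1]
append 3 → [1, 9, 1, 3]
append items[2]+items[0] = 1+1 = 2 → [1, 9, 1, 3, 2]
items[-1] = items[-1]+items[0] = 2+1 = 3 → [1, 9, 1, 3, 3]
append items[-1]+items[0] = 3+1 = 4 → [1, 9, 1, 3, 3, 4]
items[-4] = items[4]+items[5] = 3+4 = 7 → [1, 9, 7, 3, 3, 4]
sum = 27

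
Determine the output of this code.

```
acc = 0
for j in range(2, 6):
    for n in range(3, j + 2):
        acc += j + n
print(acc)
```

80

j=2,n=3: acc = 0+5 = 5
j=3,n=3: acc = 5+6 = 11
j=3,n=4: acc = 11+7 = 18
j=4,n=3: acc = 18+7 = 25
j=4,n=4: acc = 25+8 = 33
j=4,n=5: acc = 33+9 = 42
j=5,n=3: acc = 42+8 = 50
j=5,n=4: acc = 50+9 = 59
j=5,n=5: acc = 59+10 = 69
j=5,n=6: acc = 69+11 = 80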